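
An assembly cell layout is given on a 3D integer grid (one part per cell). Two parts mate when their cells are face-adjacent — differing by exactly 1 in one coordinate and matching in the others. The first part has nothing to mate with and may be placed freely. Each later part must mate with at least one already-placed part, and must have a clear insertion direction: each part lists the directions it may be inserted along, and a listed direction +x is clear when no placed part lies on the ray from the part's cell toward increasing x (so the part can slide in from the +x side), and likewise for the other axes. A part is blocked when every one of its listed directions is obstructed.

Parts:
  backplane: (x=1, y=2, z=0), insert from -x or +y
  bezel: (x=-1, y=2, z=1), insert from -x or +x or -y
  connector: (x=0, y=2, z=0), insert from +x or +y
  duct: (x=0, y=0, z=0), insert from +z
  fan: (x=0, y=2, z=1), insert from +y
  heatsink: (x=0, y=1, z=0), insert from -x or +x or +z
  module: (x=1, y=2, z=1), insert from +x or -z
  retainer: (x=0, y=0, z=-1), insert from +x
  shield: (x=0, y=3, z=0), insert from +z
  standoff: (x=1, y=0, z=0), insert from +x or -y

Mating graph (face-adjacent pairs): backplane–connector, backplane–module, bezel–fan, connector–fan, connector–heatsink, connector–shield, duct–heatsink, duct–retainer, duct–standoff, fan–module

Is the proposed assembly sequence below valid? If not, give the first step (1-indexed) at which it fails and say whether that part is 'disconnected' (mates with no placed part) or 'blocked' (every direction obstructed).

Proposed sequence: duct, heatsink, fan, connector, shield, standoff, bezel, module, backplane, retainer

1. duct@(0, 0, 0) [+z clear] — {duct}
2. heatsink@(0, 1, 0) [-x clear] — {duct, heatsink}
3. fan@(0, 2, 1) — no placed neighbour ⇒ disconnected

Invalid at step 3 (disconnected)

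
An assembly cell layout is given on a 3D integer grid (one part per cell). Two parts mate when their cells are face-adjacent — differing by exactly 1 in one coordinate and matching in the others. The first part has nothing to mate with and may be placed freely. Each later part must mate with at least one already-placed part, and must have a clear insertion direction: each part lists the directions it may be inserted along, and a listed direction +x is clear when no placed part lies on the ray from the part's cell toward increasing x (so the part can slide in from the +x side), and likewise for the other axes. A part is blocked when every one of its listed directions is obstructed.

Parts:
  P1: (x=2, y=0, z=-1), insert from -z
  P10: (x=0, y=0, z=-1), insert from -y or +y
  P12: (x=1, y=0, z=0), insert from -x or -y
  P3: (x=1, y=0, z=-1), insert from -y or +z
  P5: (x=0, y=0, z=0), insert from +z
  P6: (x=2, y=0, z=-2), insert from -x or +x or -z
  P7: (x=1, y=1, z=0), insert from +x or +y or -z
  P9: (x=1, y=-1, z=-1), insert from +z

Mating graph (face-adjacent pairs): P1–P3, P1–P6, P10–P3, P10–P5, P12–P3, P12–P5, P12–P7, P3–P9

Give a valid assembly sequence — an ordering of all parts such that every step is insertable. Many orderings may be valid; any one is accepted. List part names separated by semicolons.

1. P12@(1, 0, 0) [-x clear] — {P12}
2. P5@(0, 0, 0) [+z clear] — {P12, P5}
3. P10@(0, 0, -1) [-y clear] — {P10, P12, P5}
4. P7@(1, 1, 0) [+x clear] — {P10, P12, P5, P7}
5. P3@(1, 0, -1) [-y clear] — {P10, P12, P3, P5, P7}
6. P9@(1, -1, -1) [+z clear] — {P10, P12, P3, P5, P7, P9}
7. P1@(2, 0, -1) [-z clear] — {P1, P10, P12, P3, P5, P7, P9}
8. P6@(2, 0, -2) [-x clear] — {P1, P10, P12, P3, P5, P6, P7, P9}

P12; P5; P10; P7; P3; P9; P1; P6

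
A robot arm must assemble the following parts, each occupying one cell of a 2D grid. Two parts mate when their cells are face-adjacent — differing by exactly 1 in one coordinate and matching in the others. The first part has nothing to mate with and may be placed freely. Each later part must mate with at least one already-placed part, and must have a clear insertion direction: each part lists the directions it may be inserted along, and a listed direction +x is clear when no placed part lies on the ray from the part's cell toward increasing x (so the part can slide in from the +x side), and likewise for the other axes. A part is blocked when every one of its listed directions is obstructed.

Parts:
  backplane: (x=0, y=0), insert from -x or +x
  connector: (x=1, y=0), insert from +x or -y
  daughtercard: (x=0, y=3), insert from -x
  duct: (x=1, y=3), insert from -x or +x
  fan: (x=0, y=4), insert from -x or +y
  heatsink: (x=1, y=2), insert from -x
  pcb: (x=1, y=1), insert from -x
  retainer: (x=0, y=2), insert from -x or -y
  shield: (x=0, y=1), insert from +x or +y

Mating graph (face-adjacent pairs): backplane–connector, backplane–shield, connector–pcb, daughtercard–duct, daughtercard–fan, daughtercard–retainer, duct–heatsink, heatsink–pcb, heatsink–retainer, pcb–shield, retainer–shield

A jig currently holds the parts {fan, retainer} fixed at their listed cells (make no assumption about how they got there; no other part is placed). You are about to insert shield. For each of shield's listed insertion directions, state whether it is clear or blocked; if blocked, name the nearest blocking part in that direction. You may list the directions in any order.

+x: ray from shield(0, 1) has no placed part ⇒ clear
+y: nearest on ray is retainer@(0, 2) ⇒ blocked

+x: clear; +y: blocked by retainer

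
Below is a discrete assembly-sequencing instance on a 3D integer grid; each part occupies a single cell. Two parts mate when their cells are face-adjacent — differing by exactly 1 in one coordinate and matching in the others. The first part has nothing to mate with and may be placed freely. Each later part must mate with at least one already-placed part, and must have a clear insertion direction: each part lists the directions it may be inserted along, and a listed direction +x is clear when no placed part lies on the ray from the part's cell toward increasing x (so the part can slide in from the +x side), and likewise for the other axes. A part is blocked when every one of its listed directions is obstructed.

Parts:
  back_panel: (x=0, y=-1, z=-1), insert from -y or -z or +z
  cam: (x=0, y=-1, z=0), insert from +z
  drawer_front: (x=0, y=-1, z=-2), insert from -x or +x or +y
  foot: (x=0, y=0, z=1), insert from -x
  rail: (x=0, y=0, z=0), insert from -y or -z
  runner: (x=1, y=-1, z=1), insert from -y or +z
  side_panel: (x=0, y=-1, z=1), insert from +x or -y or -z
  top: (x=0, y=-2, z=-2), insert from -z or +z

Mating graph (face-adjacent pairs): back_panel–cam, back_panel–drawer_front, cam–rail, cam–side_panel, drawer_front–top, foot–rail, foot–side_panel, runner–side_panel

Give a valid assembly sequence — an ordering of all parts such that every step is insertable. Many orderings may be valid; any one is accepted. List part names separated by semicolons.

1. drawer_front@(0, -1, -2) [-x clear] — {drawer_front}
2. back_panel@(0, -1, -1) [-y clear] — {back_panel, drawer_front}
3. cam@(0, -1, 0) [+z clear] — {back_panel, cam, drawer_front}
4. side_panel@(0, -1, 1) [+x clear] — {back_panel, cam, drawer_front, side_panel}
5. foot@(0, 0, 1) [-x clear] — {back_panel, cam, drawer_front, foot, side_panel}
6. runner@(1, -1, 1) [-y clear] — {back_panel, cam, drawer_front, foot, runner, side_panel}
7. top@(0, -2, -2) [-z clear] — {back_panel, cam, drawer_front, foot, runner, side_panel, top}
8. rail@(0, 0, 0) [-z clear] — {back_panel, cam, drawer_front, foot, rail, runner, side_panel, top}

drawer_front; back_panel; cam; side_panel; foot; runner; top; rail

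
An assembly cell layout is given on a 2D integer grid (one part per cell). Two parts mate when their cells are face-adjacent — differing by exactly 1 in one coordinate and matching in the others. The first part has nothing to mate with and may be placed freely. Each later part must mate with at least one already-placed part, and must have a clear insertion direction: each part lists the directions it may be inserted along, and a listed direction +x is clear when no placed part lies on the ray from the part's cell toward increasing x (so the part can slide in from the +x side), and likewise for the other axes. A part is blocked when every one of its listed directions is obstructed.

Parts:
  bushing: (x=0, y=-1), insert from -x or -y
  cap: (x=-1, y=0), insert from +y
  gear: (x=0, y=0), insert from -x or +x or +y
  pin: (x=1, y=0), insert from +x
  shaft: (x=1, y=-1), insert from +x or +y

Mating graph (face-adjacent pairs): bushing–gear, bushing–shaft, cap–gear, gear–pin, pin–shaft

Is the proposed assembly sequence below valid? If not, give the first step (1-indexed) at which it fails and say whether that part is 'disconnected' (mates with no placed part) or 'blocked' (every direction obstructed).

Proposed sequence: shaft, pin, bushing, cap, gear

1. shaft@(1, -1) [+x clear] — {shaft}
2. pin@(1, 0) [+x clear] — {pin, shaft}
3. bushing@(0, -1) [-x clear] — {bushing, pin, shaft}
4. cap@(-1, 0) — no placed neighbour ⇒ disconnected

Invalid at step 4 (disconnected)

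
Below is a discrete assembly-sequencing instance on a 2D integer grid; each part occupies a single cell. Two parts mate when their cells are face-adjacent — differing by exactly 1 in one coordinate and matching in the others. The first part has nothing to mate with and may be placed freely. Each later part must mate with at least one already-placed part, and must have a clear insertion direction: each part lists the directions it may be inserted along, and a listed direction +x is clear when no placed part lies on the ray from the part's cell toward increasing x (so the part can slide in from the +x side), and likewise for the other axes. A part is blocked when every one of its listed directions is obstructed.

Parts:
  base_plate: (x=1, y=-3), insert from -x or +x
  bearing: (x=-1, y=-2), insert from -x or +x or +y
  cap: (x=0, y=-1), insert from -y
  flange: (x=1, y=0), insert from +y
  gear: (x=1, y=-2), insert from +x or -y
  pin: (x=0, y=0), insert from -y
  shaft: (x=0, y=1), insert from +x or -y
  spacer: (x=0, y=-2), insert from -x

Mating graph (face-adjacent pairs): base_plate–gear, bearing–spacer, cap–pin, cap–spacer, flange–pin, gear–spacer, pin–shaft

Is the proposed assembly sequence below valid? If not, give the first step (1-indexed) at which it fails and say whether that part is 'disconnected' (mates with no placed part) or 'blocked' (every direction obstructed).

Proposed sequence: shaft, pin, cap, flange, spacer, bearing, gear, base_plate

1. shaft@(0, 1) [+x clear] — {shaft}
2. pin@(0, 0) [-y clear] — {pin, shaft}
3. cap@(0, -1) [-y clear] — {cap, pin, shaft}
4. flange@(1, 0) [+y clear] — {cap, flange, pin, shaft}
5. spacer@(0, -2) [-x clear] — {cap, flange, pin, shaft, spacer}
6. bearing@(-1, -2) [-x clear] — {bearing, cap, flange, pin, shaft, spacer}
7. gear@(1, -2) [+x clear] — {bearing, cap, flange, gear, pin, shaft, spacer}
8. base_plate@(1, -3) [-x clear] — {base_plate, bearing, cap, flange, gear, pin, shaft, spacer}

Valid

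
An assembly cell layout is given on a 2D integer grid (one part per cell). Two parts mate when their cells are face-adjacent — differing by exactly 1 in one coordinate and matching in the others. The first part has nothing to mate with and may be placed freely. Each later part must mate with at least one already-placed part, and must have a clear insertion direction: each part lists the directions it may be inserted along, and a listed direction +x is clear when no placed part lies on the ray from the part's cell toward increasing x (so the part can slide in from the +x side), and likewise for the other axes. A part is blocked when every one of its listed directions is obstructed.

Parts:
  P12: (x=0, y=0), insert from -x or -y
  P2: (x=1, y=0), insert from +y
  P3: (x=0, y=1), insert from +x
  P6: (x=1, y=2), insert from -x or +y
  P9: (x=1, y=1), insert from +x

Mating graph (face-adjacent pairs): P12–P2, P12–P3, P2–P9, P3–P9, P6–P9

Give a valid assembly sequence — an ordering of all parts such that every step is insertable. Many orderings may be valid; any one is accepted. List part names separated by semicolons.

1. P12@(0, 0) [-x clear] — {P12}
2. P2@(1, 0) [+y clear] — {P12, P2}
3. P3@(0, 1) [+x clear] — {P12, P2, P3}
4. P9@(1, 1) [+x clear] — {P12, P2, P3, P9}
5. P6@(1, 2) [-x clear] — {P12, P2, P3, P6, P9}

P12; P2; P3; P9; P6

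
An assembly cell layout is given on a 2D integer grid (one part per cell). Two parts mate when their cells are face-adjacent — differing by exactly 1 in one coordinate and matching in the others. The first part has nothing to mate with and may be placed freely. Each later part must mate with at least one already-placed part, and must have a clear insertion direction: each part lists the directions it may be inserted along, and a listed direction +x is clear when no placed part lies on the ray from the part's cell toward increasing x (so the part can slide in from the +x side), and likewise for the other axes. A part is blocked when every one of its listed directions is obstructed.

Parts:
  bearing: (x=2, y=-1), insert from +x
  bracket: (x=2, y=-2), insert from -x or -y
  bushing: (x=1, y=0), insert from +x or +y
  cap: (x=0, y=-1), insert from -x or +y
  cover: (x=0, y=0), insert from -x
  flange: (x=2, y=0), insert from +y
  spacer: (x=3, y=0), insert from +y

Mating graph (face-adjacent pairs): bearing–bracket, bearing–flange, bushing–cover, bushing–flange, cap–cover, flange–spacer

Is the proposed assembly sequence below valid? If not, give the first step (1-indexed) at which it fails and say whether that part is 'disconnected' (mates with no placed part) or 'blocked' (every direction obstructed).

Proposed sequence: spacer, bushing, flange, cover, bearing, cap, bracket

Invalid at step 2 (disconnected)

1. spacer@(3, 0) [+y clear] — {spacer}
2. bushing@(1, 0) — no placed neighbour ⇒ disconnected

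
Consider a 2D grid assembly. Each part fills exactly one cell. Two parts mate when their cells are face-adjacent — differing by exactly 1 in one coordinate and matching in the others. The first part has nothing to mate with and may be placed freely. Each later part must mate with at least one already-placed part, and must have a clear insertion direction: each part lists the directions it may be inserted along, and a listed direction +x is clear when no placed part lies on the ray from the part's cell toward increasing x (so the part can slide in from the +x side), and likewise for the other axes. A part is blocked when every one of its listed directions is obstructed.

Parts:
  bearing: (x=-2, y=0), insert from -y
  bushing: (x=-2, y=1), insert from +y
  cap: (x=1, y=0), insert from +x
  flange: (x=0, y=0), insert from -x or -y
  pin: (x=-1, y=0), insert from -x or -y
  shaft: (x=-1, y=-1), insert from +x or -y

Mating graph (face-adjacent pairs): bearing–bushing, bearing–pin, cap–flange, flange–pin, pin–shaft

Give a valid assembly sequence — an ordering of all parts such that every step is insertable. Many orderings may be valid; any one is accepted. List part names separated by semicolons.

bushing; bearing; pin; flange; cap; shaft

1. bushing@(-2, 1) [+y clear] — {bushing}
2. bearing@(-2, 0) [-y clear] — {bearing, bushing}
3. pin@(-1, 0) [-y clear] — {bearing, bushing, pin}
4. flange@(0, 0) [-y clear] — {bearing, bushing, flange, pin}
5. cap@(1, 0) [+x clear] — {bearing, bushing, cap, flange, pin}
6. shaft@(-1, -1) [+x clear] — {bearing, bushing, cap, flange, pin, shaft}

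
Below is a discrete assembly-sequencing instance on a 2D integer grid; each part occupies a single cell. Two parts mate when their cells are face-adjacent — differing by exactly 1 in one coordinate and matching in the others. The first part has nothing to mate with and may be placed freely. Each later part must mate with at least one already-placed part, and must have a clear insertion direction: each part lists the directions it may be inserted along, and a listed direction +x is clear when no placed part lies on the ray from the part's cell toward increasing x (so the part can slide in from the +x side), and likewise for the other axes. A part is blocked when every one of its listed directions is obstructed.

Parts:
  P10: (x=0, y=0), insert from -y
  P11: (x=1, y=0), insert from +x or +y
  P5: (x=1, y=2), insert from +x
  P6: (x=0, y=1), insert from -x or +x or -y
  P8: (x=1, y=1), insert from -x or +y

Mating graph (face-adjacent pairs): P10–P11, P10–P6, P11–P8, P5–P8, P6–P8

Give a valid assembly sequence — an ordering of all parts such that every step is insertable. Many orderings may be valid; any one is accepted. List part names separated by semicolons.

P5; P8; P6; P11; P10

1. P5@(1, 2) [+x clear] — {P5}
2. P8@(1, 1) [-x clear] — {P5, P8}
3. P6@(0, 1) [-x clear] — {P5, P6, P8}
4. P11@(1, 0) [+x clear] — {P11, P5, P6, P8}
5. P10@(0, 0) [-y clear] — {P10, P11, P5, P6, P8}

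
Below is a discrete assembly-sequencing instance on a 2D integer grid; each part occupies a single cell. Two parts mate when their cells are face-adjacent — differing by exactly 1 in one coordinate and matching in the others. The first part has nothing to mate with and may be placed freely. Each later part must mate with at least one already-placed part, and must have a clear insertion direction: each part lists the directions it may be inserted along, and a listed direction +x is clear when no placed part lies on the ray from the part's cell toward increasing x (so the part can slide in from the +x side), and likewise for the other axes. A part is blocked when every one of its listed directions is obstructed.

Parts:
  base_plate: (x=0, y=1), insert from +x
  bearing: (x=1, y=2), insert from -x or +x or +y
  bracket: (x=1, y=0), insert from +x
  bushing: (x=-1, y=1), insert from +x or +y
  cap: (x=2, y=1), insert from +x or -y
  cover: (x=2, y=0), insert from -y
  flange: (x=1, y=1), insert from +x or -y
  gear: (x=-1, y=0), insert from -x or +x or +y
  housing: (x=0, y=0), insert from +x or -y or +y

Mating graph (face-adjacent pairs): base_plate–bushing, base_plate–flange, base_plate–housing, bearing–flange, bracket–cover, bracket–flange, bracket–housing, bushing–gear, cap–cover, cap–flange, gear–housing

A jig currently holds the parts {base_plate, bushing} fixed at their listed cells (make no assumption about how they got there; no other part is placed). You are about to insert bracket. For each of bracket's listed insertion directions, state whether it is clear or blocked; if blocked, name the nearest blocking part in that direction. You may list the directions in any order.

+x: clear

+x: ray from bracket(1, 0) has no placed part ⇒ clear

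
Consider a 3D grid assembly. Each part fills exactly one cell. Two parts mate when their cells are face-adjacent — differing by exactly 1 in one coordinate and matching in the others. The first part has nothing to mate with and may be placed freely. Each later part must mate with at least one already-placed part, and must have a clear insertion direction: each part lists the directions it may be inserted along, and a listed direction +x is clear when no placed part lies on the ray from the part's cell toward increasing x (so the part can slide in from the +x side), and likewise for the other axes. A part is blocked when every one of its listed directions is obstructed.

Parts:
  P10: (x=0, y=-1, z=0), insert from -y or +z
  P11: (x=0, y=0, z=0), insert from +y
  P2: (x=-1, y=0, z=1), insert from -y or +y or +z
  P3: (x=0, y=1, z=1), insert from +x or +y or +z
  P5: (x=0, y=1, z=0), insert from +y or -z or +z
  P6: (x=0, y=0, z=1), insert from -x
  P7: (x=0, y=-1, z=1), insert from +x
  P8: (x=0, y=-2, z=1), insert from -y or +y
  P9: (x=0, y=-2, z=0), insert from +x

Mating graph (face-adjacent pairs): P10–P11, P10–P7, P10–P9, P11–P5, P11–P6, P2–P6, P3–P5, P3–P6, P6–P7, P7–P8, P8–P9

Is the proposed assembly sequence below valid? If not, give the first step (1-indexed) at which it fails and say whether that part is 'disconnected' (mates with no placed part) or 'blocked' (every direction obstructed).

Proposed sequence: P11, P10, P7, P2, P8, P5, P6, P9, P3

Invalid at step 4 (disconnected)

1. P11@(0, 0, 0) [+y clear] — {P11}
2. P10@(0, -1, 0) [-y clear] — {P10, P11}
3. P7@(0, -1, 1) [+x clear] — {P10, P11, P7}
4. P2@(-1, 0, 1) — no placed neighbour ⇒ disconnected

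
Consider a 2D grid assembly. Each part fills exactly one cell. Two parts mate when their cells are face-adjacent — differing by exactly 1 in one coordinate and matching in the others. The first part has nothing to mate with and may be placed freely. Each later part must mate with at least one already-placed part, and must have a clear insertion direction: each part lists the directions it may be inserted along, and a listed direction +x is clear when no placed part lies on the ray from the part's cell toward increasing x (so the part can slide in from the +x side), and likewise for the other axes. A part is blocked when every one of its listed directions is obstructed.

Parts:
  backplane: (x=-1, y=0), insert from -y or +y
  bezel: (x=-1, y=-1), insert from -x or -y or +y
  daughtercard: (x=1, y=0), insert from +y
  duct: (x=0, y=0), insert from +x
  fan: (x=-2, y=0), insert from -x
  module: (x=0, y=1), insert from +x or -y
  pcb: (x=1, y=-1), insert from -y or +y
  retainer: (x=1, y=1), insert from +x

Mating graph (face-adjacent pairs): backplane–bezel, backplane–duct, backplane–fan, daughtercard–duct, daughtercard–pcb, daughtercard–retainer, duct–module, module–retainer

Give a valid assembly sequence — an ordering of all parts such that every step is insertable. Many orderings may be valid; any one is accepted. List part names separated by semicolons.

module; duct; daughtercard; pcb; backplane; fan; retainer; bezel

1. module@(0, 1) [+x clear] — {module}
2. duct@(0, 0) [+x clear] — {duct, module}
3. daughtercard@(1, 0) [+y clear] — {daughtercard, duct, module}
4. pcb@(1, -1) [-y clear] — {daughtercard, duct, module, pcb}
5. backplane@(-1, 0) [-y clear] — {backplane, daughtercard, duct, module, pcb}
6. fan@(-2, 0) [-x clear] — {backplane, daughtercard, duct, fan, module, pcb}
7. retainer@(1, 1) [+x clear] — {backplane, daughtercard, duct, fan, module, pcb, retainer}
8. bezel@(-1, -1) [-x clear] — {backplane, bezel, daughtercard, duct, fan, module, pcb, retainer}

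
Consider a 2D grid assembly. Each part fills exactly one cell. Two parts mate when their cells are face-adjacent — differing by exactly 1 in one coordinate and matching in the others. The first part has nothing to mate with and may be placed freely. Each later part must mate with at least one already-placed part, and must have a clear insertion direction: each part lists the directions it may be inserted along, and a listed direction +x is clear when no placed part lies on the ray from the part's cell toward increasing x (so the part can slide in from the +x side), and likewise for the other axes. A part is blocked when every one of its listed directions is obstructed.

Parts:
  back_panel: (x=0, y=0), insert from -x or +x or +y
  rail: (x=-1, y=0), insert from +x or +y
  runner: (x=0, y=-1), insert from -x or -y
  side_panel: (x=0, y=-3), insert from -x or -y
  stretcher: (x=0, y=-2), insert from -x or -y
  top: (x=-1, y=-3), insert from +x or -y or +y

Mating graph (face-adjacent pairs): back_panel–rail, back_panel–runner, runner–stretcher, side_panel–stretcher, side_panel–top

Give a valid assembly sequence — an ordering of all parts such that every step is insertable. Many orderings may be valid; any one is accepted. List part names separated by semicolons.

rail; back_panel; runner; stretcher; side_panel; top

1. rail@(-1, 0) [+x clear] — {rail}
2. back_panel@(0, 0) [+x clear] — {back_panel, rail}
3. runner@(0, -1) [-x clear] — {back_panel, rail, runner}
4. stretcher@(0, -2) [-x clear] — {back_panel, rail, runner, stretcher}
5. side_panel@(0, -3) [-x clear] — {back_panel, rail, runner, side_panel, stretcher}
6. top@(-1, -3) [-y clear] — {back_panel, rail, runner, side_panel, stretcher, top}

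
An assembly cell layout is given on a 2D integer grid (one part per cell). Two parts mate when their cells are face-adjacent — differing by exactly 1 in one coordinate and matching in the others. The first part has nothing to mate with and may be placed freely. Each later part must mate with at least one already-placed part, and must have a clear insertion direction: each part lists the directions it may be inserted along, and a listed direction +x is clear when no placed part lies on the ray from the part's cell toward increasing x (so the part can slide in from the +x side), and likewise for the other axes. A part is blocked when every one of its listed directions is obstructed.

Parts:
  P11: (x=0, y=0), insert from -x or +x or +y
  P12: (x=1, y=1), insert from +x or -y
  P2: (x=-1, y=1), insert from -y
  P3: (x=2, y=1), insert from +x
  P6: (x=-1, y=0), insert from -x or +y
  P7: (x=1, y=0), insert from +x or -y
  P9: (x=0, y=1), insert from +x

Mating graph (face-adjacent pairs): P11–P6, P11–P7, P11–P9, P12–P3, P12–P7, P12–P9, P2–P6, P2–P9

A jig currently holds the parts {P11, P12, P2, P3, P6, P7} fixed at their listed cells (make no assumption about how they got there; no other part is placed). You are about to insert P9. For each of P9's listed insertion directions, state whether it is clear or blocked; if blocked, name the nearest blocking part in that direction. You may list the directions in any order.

+x: blocked by P12

+x: nearest on ray is P12@(1, 1) ⇒ blocked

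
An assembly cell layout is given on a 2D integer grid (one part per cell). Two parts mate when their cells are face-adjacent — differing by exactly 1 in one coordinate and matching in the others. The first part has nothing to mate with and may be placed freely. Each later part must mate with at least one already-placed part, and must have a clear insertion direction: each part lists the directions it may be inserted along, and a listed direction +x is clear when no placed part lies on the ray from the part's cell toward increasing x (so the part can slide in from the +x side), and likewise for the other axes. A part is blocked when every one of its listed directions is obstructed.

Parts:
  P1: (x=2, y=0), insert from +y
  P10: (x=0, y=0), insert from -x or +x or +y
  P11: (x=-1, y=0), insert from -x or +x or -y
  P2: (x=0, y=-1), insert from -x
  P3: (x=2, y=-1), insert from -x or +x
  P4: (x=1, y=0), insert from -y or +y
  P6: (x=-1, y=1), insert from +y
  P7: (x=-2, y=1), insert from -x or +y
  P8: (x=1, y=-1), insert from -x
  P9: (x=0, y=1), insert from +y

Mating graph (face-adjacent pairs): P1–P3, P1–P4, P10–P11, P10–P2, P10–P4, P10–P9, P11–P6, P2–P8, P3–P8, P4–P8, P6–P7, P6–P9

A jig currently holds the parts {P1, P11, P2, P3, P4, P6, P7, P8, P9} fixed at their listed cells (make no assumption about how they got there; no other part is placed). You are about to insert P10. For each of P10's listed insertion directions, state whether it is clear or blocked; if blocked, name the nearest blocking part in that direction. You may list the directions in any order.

+x: blocked by P4; +y: blocked by P9; -x: blocked by P11

-x: nearest on ray is P11@(-1, 0) ⇒ blocked
+x: nearest on ray is P4@(1, 0) ⇒ blocked
+y: nearest on ray is P9@(0, 1) ⇒ blocked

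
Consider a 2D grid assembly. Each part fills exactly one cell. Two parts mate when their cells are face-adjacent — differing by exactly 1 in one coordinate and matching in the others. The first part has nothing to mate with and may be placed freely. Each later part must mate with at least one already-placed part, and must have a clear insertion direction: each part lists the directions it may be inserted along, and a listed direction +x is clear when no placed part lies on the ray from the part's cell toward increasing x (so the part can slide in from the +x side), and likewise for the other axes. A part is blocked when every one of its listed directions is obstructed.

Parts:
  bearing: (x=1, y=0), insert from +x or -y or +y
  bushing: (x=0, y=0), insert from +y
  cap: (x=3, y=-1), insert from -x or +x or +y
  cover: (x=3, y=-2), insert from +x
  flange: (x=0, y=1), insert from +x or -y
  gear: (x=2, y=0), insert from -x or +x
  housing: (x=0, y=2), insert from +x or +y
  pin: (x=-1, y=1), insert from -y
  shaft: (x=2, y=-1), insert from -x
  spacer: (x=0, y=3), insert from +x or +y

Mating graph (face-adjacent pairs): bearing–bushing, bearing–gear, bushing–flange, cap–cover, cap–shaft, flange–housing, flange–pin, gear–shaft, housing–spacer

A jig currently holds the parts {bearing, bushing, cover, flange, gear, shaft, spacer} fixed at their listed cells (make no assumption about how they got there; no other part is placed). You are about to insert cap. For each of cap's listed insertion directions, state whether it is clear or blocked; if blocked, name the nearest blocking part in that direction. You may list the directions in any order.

-x: nearest on ray is shaft@(2, -1) ⇒ blocked
+x: ray from cap(3, -1) has no placed part ⇒ clear
+y: ray from cap(3, -1) has no placed part ⇒ clear

+x: clear; +y: clear; -x: blocked by shaft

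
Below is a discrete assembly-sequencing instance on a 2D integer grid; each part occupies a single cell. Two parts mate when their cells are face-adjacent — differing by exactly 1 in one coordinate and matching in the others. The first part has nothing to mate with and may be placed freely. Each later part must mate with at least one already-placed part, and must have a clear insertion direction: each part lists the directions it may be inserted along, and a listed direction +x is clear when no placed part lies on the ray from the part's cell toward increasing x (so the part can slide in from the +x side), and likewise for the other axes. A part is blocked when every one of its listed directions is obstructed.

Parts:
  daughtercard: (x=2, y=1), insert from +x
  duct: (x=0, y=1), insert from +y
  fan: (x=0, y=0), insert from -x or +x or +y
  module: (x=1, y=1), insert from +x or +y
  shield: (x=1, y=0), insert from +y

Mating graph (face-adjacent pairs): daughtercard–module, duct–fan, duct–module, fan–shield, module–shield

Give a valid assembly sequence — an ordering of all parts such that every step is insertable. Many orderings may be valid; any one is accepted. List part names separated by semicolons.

duct; fan; shield; module; daughtercard

1. duct@(0, 1) [+y clear] — {duct}
2. fan@(0, 0) [-x clear] — {duct, fan}
3. shield@(1, 0) [+y clear] — {duct, fan, shield}
4. module@(1, 1) [+x clear] — {duct, fan, module, shield}
5. daughtercard@(2, 1) [+x clear] — {daughtercard, duct, fan, module, shield}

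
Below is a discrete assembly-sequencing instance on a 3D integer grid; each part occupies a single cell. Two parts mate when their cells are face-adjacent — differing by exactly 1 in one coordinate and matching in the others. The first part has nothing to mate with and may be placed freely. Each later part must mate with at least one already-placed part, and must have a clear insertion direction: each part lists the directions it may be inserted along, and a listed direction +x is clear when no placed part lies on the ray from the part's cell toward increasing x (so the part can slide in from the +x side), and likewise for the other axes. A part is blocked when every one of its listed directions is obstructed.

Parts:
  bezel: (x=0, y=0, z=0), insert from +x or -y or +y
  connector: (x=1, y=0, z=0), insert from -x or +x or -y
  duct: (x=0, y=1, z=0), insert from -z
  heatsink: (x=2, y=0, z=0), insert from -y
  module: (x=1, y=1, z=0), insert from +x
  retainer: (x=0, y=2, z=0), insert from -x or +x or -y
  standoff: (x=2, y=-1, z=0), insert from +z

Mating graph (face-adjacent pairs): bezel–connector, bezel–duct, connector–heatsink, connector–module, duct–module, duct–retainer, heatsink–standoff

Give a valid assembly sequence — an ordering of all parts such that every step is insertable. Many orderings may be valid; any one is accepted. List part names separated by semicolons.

1. connector@(1, 0, 0) [-x clear] — {connector}
2. bezel@(0, 0, 0) [-y clear] — {bezel, connector}
3. duct@(0, 1, 0) [-z clear] — {bezel, connector, duct}
4. module@(1, 1, 0) [+x clear] — {bezel, connector, duct, module}
5. heatsink@(2, 0, 0) [-y clear] — {bezel, connector, duct, heatsink, module}
6. standoff@(2, -1, 0) [+z clear] — {bezel, connector, duct, heatsink, module, standoff}
7. retainer@(0, 2, 0) [-x clear] — {bezel, connector, duct, heatsink, module, retainer, standoff}

connector; bezel; duct; module; heatsink; standoff; retainer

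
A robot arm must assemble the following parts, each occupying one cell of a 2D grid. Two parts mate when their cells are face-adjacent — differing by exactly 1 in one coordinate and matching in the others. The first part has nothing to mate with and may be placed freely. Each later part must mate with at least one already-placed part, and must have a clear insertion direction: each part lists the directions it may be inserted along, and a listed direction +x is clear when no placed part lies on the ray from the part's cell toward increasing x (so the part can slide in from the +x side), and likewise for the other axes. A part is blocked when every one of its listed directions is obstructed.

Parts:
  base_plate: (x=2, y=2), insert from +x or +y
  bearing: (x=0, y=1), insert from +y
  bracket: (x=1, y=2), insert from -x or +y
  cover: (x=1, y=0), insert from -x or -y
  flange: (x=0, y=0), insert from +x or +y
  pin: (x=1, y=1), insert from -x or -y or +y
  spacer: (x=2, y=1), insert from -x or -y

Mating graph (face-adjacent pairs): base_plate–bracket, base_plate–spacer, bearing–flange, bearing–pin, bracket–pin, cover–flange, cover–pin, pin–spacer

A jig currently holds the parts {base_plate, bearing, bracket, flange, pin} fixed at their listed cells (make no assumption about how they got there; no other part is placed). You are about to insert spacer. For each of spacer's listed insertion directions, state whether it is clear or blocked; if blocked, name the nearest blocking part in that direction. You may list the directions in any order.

-x: nearest on ray is pin@(1, 1) ⇒ blocked
-y: ray from spacer(2, 1) has no placed part ⇒ clear

-x: blocked by pin; -y: clear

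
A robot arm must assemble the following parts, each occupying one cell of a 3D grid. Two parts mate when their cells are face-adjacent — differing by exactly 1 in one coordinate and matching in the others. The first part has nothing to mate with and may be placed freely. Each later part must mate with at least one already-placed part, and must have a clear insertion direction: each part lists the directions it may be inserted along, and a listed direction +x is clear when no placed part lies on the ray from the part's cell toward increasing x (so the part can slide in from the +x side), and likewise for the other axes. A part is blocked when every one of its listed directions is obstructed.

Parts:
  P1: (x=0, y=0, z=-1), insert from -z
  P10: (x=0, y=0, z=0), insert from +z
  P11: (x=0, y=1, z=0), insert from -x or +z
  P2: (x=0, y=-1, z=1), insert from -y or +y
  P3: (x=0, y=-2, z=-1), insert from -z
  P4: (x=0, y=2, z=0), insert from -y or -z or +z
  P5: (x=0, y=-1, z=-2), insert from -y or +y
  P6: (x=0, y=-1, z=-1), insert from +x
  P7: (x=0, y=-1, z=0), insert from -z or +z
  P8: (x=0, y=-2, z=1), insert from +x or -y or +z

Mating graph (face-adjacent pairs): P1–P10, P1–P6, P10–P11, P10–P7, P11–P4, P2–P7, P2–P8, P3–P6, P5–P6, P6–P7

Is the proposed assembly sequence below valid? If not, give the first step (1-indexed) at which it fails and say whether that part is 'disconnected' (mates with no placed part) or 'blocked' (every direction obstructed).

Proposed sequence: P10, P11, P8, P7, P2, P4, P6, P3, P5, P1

1. P10@(0, 0, 0) [+z clear] — {P10}
2. P11@(0, 1, 0) [-x clear] — {P10, P11}
3. P8@(0, -2, 1) — no placed neighbour ⇒ disconnected

Invalid at step 3 (disconnected)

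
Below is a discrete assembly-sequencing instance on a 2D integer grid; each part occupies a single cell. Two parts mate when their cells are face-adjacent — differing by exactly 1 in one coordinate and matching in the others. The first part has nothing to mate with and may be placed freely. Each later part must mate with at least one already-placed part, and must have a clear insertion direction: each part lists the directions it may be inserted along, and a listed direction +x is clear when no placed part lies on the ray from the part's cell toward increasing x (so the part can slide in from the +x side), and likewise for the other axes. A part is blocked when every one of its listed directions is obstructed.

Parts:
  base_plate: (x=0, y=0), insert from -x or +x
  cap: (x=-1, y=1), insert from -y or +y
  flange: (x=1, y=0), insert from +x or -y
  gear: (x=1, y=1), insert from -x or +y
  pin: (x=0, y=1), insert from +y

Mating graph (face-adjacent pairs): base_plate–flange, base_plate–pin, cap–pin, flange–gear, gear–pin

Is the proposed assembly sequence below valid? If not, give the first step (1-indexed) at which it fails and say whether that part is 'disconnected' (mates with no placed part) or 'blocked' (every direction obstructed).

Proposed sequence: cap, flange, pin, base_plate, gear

1. cap@(-1, 1) [-y clear] — {cap}
2. flange@(1, 0) — no placed neighbour ⇒ disconnected

Invalid at step 2 (disconnected)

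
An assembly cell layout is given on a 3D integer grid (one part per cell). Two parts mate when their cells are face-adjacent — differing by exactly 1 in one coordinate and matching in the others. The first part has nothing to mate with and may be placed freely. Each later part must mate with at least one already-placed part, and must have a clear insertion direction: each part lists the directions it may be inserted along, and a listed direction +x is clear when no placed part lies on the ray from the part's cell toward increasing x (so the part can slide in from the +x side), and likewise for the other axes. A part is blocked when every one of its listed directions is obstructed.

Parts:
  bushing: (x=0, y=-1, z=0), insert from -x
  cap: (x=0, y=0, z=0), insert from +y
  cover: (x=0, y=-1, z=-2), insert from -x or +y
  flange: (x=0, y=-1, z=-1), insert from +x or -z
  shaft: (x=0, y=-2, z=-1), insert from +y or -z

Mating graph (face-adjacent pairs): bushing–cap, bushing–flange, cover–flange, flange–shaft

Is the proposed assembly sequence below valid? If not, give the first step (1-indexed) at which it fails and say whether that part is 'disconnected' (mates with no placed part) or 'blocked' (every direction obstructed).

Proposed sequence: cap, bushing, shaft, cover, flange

Invalid at step 3 (disconnected)

1. cap@(0, 0, 0) [+y clear] — {cap}
2. bushing@(0, -1, 0) [-x clear] — {bushing, cap}
3. shaft@(0, -2, -1) — no placed neighbour ⇒ disconnected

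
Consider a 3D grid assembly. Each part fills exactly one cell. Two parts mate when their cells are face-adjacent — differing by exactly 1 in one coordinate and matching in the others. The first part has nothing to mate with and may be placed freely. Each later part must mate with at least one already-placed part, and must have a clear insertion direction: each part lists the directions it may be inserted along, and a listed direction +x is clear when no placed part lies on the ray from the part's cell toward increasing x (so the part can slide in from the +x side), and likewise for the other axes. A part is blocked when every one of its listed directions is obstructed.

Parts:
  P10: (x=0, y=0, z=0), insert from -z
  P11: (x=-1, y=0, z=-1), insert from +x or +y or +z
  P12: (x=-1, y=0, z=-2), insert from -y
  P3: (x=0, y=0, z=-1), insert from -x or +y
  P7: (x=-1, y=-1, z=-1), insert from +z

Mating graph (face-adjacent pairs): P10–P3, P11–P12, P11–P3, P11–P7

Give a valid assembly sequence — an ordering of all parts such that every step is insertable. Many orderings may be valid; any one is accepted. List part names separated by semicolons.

1. P10@(0, 0, 0) [-z clear] — {P10}
2. P3@(0, 0, -1) [-x clear] — {P10, P3}
3. P11@(-1, 0, -1) [+y clear] — {P10, P11, P3}
4. P7@(-1, -1, -1) [+z clear] — {P10, P11, P3, P7}
5. P12@(-1, 0, -2) [-y clear] — {P10, P11, P12, P3, P7}

P10; P3; P11; P7; P12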